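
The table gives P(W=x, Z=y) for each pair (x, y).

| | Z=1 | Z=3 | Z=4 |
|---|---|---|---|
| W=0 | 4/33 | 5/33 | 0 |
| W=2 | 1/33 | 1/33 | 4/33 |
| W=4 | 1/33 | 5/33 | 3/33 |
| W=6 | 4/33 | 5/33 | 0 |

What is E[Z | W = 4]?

P(W = 4) = 3/11.
Σ Z·P over the event = 1·(1/33) + 3·(5/33) + 4·(3/33) = 28/33.
E[Z | W = 4] = (28/33) / (3/11) = 28/9.

28/9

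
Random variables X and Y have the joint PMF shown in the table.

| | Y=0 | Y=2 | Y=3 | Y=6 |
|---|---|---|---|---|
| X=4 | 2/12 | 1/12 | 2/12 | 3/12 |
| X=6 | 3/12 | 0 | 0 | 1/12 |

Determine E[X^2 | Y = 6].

P(Y = 6) = 1/3.
Summing X^2·P(X=x,Y=y) over the conditioning event gives 7.
E[X^2 | Y = 6] = (7) / (1/3) = 21.

21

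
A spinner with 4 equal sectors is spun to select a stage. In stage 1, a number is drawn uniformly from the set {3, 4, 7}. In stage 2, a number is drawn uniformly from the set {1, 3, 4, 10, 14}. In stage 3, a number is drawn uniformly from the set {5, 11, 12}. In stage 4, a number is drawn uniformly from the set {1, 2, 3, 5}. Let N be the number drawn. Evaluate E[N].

463/80

E[N | stage 1] = (3+4+7)/3 = 14/3.
E[N | stage 2] = (1+3+4+10+14)/5 = 32/5.
E[N | stage 3] = (5+11+12)/3 = 28/3.
E[N | stage 4] = (1+2+3+5)/4 = 11/4.
By the law of total expectation,
E[N] = (1/4)·(14/3) + (1/4)·(32/5) + (1/4)·(28/3) + (1/4)·(11/4) = 463/80.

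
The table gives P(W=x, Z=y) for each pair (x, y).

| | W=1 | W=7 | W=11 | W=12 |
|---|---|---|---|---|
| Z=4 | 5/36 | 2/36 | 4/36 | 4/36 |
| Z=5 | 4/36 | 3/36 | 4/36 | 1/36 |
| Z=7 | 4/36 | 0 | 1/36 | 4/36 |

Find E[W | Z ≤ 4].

P(Z ≤ 4) = 5/12.
Σ W·P over the event = 1·(5/36) + 7·(2/36) + 11·(4/36) + 12·(4/36) = 37/12.
E[W | Z ≤ 4] = (37/12) / (5/12) = 37/5.

37/5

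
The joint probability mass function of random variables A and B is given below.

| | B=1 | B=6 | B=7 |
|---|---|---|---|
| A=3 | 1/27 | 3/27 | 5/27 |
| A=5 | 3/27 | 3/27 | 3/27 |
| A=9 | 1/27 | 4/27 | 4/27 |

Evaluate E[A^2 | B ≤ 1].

33

P(B ≤ 1) = 5/27.
Summing A^2·P(A=x,B=y) over the conditioning event gives 55/9.
E[A^2 | B ≤ 1] = (55/9) / (5/27) = 33.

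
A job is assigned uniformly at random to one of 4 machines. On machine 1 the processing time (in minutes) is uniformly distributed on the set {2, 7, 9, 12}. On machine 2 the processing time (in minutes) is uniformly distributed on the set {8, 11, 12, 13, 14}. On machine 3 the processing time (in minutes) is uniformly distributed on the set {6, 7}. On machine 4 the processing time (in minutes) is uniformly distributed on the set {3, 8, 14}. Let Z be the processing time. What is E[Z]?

509/60

E[Z | machine 1] = (2+7+9+12)/4 = 15/2.
E[Z | machine 2] = (8+11+12+13+14)/5 = 58/5.
E[Z | machine 3] = (6+7)/2 = 13/2.
E[Z | machine 4] = (3+8+14)/3 = 25/3.
By the law of total expectation,
E[Z] = (1/4)·(15/2) + (1/4)·(58/5) + (1/4)·(13/2) + (1/4)·(25/3) = 509/60.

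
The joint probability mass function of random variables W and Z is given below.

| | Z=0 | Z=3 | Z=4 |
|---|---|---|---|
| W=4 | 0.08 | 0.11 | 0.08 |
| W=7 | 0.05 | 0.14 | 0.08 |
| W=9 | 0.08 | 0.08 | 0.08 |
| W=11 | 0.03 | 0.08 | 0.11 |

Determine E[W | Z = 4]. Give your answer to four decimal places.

8.0286

P(Z = 4) = 0.35.
Σ W·P over the event = 4·(0.08) + 7·(0.08) + 9·(0.08) + 11·(0.11) = 2.81.
E[W | Z = 4] = (2.81) / (0.35) = 8.0286.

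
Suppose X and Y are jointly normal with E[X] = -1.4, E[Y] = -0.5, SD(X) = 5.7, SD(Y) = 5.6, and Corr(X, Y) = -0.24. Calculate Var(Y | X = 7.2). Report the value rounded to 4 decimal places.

The conditional variance in a bivariate normal is σ_Y²(1 − ρ²), independent of x.
Var(Y | X=7.2) = (5.6)²·(1 − (-0.24)²) = 31.36·0.9424 = 29.5537.

29.5537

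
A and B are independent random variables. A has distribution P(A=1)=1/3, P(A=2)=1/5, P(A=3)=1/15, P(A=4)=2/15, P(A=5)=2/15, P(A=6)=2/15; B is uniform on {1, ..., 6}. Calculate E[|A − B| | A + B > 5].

P(A + B > 5) = 19/30.
Summing |A−B|·P(x,y) over outcomes with A + B > 5 gives 71/45.
E[|A − B| | A + B > 5] = (71/45) / (19/30) = 142/57.

142/57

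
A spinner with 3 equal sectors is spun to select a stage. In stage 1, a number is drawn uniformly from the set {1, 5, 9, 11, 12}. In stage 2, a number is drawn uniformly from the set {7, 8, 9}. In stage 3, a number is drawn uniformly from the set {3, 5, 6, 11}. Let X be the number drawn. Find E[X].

437/60

E[X | stage 1] = (1+5+9+11+12)/5 = 38/5.
E[X | stage 2] = (7+8+9)/3 = 8.
E[X | stage 3] = (3+5+6+11)/4 = 25/4.
By the law of total expectation,
E[X] = (1/3)·(38/5) + (1/3)·(8) + (1/3)·(25/4) = 437/60.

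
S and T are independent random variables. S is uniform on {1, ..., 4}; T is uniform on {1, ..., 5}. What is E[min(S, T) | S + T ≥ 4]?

P(S + T ≥ 4) = 17/20.
Summing min(S,T)·P(x,y) over outcomes with S + T ≥ 4 gives 37/20.
E[min(S, T) | S + T ≥ 4] = (37/20) / (17/20) = 37/17.

37/17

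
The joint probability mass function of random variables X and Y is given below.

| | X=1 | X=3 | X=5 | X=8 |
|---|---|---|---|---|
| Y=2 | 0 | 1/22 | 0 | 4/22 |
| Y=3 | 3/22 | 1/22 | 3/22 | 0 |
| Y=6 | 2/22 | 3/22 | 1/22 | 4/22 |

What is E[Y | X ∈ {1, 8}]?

P(X ∈ {1, 8}) = 13/22.
Σ Y·P over the event = 3·(3/22) + 6·(2/22) + 2·(4/22) + 6·(4/22) = 53/22.
E[Y | X ∈ {1, 8}] = (53/22) / (13/22) = 53/13.

53/13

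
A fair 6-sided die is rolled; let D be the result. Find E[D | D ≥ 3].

Given D ≥ 3, D is equally likely to be any of {3, 4, 5, 6}.
E[D | D ≥ 3] = (3 + 4 + 5 + 6) / 4 = 9/2.

9/2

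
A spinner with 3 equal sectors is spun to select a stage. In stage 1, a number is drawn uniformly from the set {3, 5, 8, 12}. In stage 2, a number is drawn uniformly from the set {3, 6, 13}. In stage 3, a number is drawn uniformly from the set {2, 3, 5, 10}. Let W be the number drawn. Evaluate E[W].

E[W | stage 1] = (3+5+8+12)/4 = 7.
E[W | stage 2] = (3+6+13)/3 = 22/3.
E[W | stage 3] = (2+3+5+10)/4 = 5.
By the law of total expectation,
E[W] = (1/3)·(7) + (1/3)·(22/3) + (1/3)·(5) = 58/9.

58/9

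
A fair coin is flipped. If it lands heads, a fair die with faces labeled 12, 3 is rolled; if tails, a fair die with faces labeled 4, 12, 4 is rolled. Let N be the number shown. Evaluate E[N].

85/12

E[N | heads] = (12+3)/2 = 15/2.
E[N | tails] = (4+12+4)/3 = 20/3.
By the law of total expectation,
E[N] = (1/2)·(15/2) + (1/2)·(20/3) = 85/12.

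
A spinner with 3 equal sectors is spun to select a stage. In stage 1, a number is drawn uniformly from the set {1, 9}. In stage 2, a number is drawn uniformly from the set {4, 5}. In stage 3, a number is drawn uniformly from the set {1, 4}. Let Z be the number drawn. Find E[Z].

4

E[Z | stage 1] = (1+9)/2 = 5.
E[Z | stage 2] = (4+5)/2 = 9/2.
E[Z | stage 3] = (1+4)/2 = 5/2.
By the law of total expectation,
E[Z] = (1/3)·(5) + (1/3)·(9/2) + (1/3)·(5/2) = 4.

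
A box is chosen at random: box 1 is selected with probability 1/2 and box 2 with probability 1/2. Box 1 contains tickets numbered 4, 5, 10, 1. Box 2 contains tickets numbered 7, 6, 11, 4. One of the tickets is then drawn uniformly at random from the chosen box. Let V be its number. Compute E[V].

E[V | box 1] = (4+5+10+1)/4 = 5.
E[V | box 2] = (7+6+11+4)/4 = 7.
E[V] = (1/2)·(5) + (1/2)·(7) = 6.

6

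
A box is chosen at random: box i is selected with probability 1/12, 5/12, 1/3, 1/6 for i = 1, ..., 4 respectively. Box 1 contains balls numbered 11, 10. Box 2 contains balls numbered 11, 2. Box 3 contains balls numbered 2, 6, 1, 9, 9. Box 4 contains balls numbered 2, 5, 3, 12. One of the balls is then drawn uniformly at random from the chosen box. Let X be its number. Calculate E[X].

E[X | box 1] = (11+10)/2 = 21/2.
E[X | box 2] = (11+2)/2 = 13/2.
E[X | box 3] = (2+6+1+9+9)/5 = 27/5.
E[X | box 4] = (2+5+3+12)/4 = 11/2.
E[X] = (1/12)·(21/2) + (5/12)·(13/2) + (1/3)·(27/5) + (1/6)·(11/2) = 63/10.

63/10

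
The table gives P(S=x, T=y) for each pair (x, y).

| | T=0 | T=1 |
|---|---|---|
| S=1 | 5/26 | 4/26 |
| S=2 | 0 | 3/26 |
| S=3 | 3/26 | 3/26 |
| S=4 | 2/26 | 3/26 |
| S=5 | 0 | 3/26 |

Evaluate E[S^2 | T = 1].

83/8

P(T = 1) = 8/13.
Σ S^2·P over the event = 1·(4/26) + 4·(3/26) + 9·(3/26) + 16·(3/26) + 25·(3/26) = 83/13.
E[S^2 | T = 1] = (83/13) / (8/13) = 83/8.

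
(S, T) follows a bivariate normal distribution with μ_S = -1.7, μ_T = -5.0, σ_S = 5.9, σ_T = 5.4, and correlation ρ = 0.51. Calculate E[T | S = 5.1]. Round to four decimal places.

-1.8259

For a bivariate normal, E[T | S=x] = μ_T + ρ·(σ_T/σ_S)·(x − μ_S).
E[T | S=5.1] = -5.0 + (0.51)·(5.4/5.9)·(5.1 − (-1.7)) = -5.0 + (0.46678)·(6.8) = -1.8259.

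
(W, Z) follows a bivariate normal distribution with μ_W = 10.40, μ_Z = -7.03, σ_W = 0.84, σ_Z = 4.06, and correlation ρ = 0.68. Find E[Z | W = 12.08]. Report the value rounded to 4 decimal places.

-1.5084

The regression of Z on W has slope ρ·σ_Z/σ_W and passes through (μ_W, μ_Z).
E[Z | W=12.08] = -7.03 + (0.68)·(4.06/0.84)·(12.08 − (10.40)) = -7.03 + (3.28667)·(1.68) = -1.5084.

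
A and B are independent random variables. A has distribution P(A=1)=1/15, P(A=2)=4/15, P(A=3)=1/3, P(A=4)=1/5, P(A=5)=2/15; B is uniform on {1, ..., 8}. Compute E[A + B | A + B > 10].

P(A + B > 10) = 17/120.
Summing (A+B)·P(x,y) over outcomes with A + B > 10 gives 49/30.
E[A + B | A + B > 10] = (49/30) / (17/120) = 196/17.

196/17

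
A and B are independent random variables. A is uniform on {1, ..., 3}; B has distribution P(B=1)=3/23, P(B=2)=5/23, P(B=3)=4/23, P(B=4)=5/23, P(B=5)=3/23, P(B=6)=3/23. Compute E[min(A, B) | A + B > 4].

P(A + B > 4) = 2/3.
Summing min(A,B)·P(x,y) over outcomes with A + B > 4 gives 32/23.
E[min(A, B) | A + B > 4] = (32/23) / (2/3) = 48/23.

48/23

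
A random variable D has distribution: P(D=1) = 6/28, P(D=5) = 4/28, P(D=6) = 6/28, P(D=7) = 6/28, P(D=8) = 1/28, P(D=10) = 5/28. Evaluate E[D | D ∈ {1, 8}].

2

P(D ∈ {1, 8}) = 1/4.
Σ over the event: 1·3/14 + 8·1/28 = 1/2.
E[D | D ∈ {1, 8}] = (1/2) / (1/4) = 2.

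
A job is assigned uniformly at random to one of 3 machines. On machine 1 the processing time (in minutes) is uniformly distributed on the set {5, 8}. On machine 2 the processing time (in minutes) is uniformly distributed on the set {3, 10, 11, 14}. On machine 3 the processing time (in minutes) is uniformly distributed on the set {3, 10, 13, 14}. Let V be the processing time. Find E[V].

E[V | machine 1] = (5+8)/2 = 13/2.
E[V | machine 2] = (3+10+11+14)/4 = 19/2.
E[V | machine 3] = (3+10+13+14)/4 = 10.
By the law of total expectation,
E[V] = (1/3)·(13/2) + (1/3)·(19/2) + (1/3)·(10) = 26/3.

26/3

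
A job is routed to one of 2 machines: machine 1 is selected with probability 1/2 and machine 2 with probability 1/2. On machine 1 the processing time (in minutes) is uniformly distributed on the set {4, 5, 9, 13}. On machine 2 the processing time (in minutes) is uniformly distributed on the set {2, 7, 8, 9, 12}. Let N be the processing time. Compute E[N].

307/40

E[N | machine 1] = (4+5+9+13)/4 = 31/4.
E[N | machine 2] = (2+7+8+9+12)/5 = 38/5.
By the law of total expectation,
E[N] = (1/2)·(31/4) + (1/2)·(38/5) = 307/40.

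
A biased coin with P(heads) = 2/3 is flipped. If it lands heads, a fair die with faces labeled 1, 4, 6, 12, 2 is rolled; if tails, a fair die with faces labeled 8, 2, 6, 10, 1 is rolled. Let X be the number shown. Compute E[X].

E[X | heads] = (1+4+6+12+2)/5 = 5.
E[X | tails] = (8+2+6+10+1)/5 = 27/5.
E[X] = (2/3)·(5) + (1/3)·(27/5) = 77/15.

77/15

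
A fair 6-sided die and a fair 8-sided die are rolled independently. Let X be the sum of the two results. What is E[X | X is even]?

8

P(X is even) = 1/2.
Σ over the event: 2·1/48 + 4·1/16 + 6·5/48 + 8·1/8 + 10·5/48 + 12·1/16 + 14·1/48 = 4.
E[X | X is even] = (4) / (1/2) = 8.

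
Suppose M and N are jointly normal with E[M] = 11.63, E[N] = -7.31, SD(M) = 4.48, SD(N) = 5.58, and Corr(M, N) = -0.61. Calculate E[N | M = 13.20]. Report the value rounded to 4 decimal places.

-8.5028

For a bivariate normal, E[N | M=x] = μ_N + ρ·(σ_N/σ_M)·(x − μ_M).
E[N | M=13.20] = -7.31 + (-0.61)·(5.58/4.48)·(13.20 − (11.63)) = -7.31 + (-0.759777)·(1.57) = -8.5028.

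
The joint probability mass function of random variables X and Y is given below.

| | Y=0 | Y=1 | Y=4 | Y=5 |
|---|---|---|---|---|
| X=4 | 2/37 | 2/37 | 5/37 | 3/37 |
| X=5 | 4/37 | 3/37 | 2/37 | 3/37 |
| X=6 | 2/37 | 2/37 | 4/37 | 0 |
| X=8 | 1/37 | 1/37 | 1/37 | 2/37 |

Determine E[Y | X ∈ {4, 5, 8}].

P(X ∈ {4, 5, 8}) = 29/37.
Summing Y·P(X=x,Y=y) over the conditioning event gives 78/37.
E[Y | X ∈ {4, 5, 8}] = (78/37) / (29/37) = 78/29.

78/29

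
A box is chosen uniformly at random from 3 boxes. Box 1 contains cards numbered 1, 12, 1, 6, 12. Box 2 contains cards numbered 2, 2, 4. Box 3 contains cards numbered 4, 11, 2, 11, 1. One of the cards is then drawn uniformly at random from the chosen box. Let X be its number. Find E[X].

E[X | box 1] = (1+12+1+6+12)/5 = 32/5.
E[X | box 2] = (2+2+4)/3 = 8/3.
E[X | box 3] = (4+11+2+11+1)/5 = 29/5.
E[X] = (1/3)·(32/5) + (1/3)·(8/3) + (1/3)·(29/5) = 223/45.

223/45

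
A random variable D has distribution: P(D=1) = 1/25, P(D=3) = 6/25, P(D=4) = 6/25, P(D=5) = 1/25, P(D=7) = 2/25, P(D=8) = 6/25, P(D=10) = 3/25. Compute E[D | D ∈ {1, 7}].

P(D ∈ {1, 7}) = 3/25.
Σ over the event: 1·1/25 + 7·2/25 = 3/5.
E[D | D ∈ {1, 7}] = (3/5) / (3/25) = 5.

5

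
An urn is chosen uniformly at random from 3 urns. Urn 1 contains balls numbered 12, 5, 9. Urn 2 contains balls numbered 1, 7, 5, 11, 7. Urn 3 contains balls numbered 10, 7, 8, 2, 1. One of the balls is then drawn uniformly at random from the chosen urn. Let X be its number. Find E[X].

E[X | urn 1] = (12+5+9)/3 = 26/3.
E[X | urn 2] = (1+7+5+11+7)/5 = 31/5.
E[X | urn 3] = (10+7+8+2+1)/5 = 28/5.
E[X] = (1/3)·(26/3) + (1/3)·(31/5) + (1/3)·(28/5) = 307/45.

307/45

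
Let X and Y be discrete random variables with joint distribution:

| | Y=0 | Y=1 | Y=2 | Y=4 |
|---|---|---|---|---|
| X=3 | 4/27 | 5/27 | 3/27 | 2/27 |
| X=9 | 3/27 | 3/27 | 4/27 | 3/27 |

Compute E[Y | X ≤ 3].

19/14

P(X ≤ 3) = 14/27.
Σ Y·P over the event = 0·(4/27) + 1·(5/27) + 2·(3/27) + 4·(2/27) = 19/27.
E[Y | X ≤ 3] = (19/27) / (14/27) = 19/14.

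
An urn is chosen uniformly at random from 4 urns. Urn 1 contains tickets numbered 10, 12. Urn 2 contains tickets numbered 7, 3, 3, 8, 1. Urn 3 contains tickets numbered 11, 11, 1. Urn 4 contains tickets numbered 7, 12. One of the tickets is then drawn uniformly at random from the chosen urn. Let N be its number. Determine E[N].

977/120

E[N | urn 1] = (10+12)/2 = 11.
E[N | urn 2] = (7+3+3+8+1)/5 = 22/5.
E[N | urn 3] = (11+11+1)/3 = 23/3.
E[N | urn 4] = (7+12)/2 = 19/2.
E[N] = (1/4)·(11) + (1/4)·(22/5) + (1/4)·(23/3) + (1/4)·(19/2) = 977/120.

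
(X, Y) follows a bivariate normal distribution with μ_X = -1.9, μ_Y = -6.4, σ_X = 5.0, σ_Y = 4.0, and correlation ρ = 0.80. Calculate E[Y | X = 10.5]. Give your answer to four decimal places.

1.5360

For a bivariate normal, E[Y | X=x] = μ_Y + ρ·(σ_Y/σ_X)·(x − μ_X).
E[Y | X=10.5] = -6.4 + (0.80)·(4.0/5.0)·(10.5 − (-1.9)) = -6.4 + (0.64)·(12.4) = 1.5360.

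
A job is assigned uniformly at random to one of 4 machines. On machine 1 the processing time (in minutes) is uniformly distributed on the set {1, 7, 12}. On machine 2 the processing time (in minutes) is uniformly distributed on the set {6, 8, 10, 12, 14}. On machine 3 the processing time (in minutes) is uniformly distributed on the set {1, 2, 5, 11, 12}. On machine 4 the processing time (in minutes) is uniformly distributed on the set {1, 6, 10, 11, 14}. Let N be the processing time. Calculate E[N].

469/60

E[N | machine 1] = (1+7+12)/3 = 20/3.
E[N | machine 2] = (6+8+10+12+14)/5 = 10.
E[N | machine 3] = (1+2+5+11+12)/5 = 31/5.
E[N | machine 4] = (1+6+10+11+14)/5 = 42/5.
E[N] = (1/4)·(20/3) + (1/4)·(10) + (1/4)·(31/5) + (1/4)·(42/5) = 469/60.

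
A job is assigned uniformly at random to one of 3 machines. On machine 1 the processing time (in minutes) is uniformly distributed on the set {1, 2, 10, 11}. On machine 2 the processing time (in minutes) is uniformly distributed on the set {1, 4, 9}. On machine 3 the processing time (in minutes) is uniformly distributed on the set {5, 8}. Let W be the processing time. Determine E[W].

103/18

E[W | machine 1] = (1+2+10+11)/4 = 6.
E[W | machine 2] = (1+4+9)/3 = 14/3.
E[W | machine 3] = (5+8)/2 = 13/2.
E[W] = (1/3)·(6) + (1/3)·(14/3) + (1/3)·(13/2) = 103/18.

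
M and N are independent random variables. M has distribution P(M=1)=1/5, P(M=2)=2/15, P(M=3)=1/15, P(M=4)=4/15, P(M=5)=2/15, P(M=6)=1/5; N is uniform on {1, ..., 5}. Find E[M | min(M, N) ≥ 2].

17/4

P(min(M, N) ≥ 2) = 16/25.
Summing M·P(x,y) over outcomes with min(M, N) ≥ 2 gives 68/25.
E[M | min(M, N) ≥ 2] = (68/25) / (16/25) = 17/4.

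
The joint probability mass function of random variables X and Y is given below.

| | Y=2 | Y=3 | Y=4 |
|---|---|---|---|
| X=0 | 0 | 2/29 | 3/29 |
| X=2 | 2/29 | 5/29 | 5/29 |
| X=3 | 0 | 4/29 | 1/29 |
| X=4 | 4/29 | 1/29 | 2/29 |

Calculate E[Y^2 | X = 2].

133/12

P(X = 2) = 12/29.
Σ Y^2·P over the event = 4·(2/29) + 9·(5/29) + 16·(5/29) = 133/29.
E[Y^2 | X = 2] = (133/29) / (12/29) = 133/12.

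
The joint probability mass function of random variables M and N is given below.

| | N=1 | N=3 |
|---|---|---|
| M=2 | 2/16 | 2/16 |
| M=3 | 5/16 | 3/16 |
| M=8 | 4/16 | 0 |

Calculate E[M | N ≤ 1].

51/11

P(N ≤ 1) = 11/16.
Summing M·P(M=x,N=y) over the conditioning event gives 51/16.
E[M | N ≤ 1] = (51/16) / (11/16) = 51/11.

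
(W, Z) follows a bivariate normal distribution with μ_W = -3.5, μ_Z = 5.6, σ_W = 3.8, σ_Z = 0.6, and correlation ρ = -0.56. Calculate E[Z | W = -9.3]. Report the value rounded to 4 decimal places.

6.1128

The regression of Z on W has slope ρ·σ_Z/σ_W and passes through (μ_W, μ_Z).
E[Z | W=-9.3] = 5.6 + (-0.56)·(0.6/3.8)·(-9.3 − (-3.5)) = 5.6 + (-0.088421)·(-5.8) = 6.1128.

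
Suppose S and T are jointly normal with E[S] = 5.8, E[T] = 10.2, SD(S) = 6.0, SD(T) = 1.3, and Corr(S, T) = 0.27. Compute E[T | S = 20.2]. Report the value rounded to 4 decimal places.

11.0424

The regression of T on S has slope ρ·σ_T/σ_S and passes through (μ_S, μ_T).
E[T | S=20.2] = 10.2 + (0.27)·(1.3/6.0)·(20.2 − (5.8)) = 10.2 + (0.0585)·(14.4) = 11.0424.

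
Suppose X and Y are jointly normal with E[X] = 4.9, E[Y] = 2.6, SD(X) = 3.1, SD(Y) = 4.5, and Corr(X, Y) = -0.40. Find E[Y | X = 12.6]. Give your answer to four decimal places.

E[Y | X=x] = μ_Y + ρ(σ_Y/σ_X)(x − μ_X) for jointly normal variables.
E[Y | X=12.6] = 2.6 + (-0.40)·(4.5/3.1)·(12.6 − (4.9)) = 2.6 + (-0.58065)·(7.7) = -1.8710.

-1.8710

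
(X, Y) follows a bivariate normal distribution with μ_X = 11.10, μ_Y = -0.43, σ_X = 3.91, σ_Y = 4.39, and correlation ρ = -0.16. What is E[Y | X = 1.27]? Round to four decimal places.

E[Y | X=x] = μ_Y + ρ(σ_Y/σ_X)(x − μ_X) for jointly normal variables.
E[Y | X=1.27] = -0.43 + (-0.16)·(4.39/3.91)·(1.27 − (11.10)) = -0.43 + (-0.17964)·(-9.83) = 1.3359.

1.3359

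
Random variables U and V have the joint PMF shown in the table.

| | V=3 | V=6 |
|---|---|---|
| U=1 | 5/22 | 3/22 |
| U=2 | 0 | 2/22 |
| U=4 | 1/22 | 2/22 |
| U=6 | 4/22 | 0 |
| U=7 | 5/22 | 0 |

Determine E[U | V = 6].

P(V = 6) = 7/22.
Σ U·P over the event = 1·(3/22) + 2·(2/22) + 4·(2/22) = 15/22.
E[U | V = 6] = (15/22) / (7/22) = 15/7.

15/7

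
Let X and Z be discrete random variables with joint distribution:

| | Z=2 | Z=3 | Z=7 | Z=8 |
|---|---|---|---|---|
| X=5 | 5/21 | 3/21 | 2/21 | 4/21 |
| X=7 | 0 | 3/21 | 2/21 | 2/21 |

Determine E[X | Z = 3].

6

P(Z = 3) = 2/7.
Σ X·P over the event = 5·(3/21) + 7·(3/21) = 12/7.
E[X | Z = 3] = (12/7) / (2/7) = 6.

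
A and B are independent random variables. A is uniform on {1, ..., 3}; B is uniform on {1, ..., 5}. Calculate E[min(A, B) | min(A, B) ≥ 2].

19/8

Outcomes with min(A, B) ≥ 2: (2,2), (2,3), (2,4), (2,5), (3,2), (3,3), (3,4), (3,5), each with probability 1/15.
E[min(A, B) | min(A, B) ≥ 2] = (2 + 2 + 2 + 2 + 2 + 3 + 3 + 3) / 8 = 19/8.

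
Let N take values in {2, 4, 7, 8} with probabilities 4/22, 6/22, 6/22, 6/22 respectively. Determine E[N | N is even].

5

P(N is even) = 8/11.
Σ over the event: 2·2/11 + 4·3/11 + 8·3/11 = 40/11.
E[N | N is even] = (40/11) / (8/11) = 5.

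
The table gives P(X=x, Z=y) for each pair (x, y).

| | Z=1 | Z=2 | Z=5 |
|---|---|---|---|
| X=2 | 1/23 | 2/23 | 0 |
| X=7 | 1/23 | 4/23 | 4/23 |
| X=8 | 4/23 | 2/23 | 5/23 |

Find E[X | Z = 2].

6

P(Z = 2) = 8/23.
Σ X·P over the event = 2·(2/23) + 7·(4/23) + 8·(2/23) = 48/23.
E[X | Z = 2] = (48/23) / (8/23) = 6.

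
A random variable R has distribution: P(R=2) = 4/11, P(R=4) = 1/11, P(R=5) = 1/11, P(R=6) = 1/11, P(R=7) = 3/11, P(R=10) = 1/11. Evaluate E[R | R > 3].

46/7

P(R > 3) = 7/11.
Σ over the event: 4·1/11 + 5·1/11 + 6·1/11 + 7·3/11 + 10·1/11 = 46/11.
E[R | R > 3] = (46/11) / (7/11) = 46/7.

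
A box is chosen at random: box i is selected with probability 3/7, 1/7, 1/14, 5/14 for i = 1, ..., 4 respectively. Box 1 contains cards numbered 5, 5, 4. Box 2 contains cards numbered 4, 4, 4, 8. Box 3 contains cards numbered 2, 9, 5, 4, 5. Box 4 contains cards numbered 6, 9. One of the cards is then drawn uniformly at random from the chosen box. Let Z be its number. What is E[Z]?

E[Z | box 1] = (5+5+4)/3 = 14/3.
E[Z | box 2] = (4+4+4+8)/4 = 5.
E[Z | box 3] = (2+9+5+4+5)/5 = 5.
E[Z | box 4] = (6+9)/2 = 15/2.
By the law of total expectation,
E[Z] = (3/7)·(14/3) + (1/7)·(5) + (1/14)·(5) + (5/14)·(15/2) = 23/4.

23/4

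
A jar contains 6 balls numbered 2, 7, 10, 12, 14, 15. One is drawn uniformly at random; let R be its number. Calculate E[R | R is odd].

P(R is odd) = 1/3.
Σ over the event: 7·1/6 + 15·1/6 = 11/3.
E[R | R is odd] = (11/3) / (1/3) = 11.

11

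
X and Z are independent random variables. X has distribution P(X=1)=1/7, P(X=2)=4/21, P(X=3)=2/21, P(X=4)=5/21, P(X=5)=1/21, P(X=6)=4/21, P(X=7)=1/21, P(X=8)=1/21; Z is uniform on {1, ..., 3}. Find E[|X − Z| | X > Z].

P(X > Z) = 44/63.
Summing |X−Z|·P(x,y) over outcomes with X > Z gives 130/63.
E[|X − Z| | X > Z] = (130/63) / (44/63) = 65/22.

65/22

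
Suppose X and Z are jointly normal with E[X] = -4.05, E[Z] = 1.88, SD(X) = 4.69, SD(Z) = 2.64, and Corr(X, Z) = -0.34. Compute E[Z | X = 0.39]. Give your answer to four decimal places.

1.0302

The regression of Z on X has slope ρ·σ_Z/σ_X and passes through (μ_X, μ_Z).
E[Z | X=0.39] = 1.88 + (-0.34)·(2.64/4.69)·(0.39 − (-4.05)) = 1.88 + (-0.19139)·(4.44) = 1.0302.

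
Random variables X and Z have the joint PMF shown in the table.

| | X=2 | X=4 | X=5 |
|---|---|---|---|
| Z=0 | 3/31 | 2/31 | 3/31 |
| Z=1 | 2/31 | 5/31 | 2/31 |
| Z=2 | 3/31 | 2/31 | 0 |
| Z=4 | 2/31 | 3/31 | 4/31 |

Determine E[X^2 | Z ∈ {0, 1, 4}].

P(Z ∈ {0, 1, 4}) = 26/31.
Summing X^2·P(X=x,Z=y) over the conditioning event gives 413/31.
E[X^2 | Z ∈ {0, 1, 4}] = (413/31) / (26/31) = 413/26.

413/26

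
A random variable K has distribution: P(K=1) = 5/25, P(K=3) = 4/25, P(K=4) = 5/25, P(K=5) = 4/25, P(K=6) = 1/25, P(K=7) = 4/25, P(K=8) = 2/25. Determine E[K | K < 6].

P(K < 6) = 18/25.
Σ over the event: 1·1/5 + 3·4/25 + 4·1/5 + 5·4/25 = 57/25.
E[K | K < 6] = (57/25) / (18/25) = 19/6.

19/6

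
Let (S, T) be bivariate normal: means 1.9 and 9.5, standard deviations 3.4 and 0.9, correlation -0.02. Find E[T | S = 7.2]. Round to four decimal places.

9.4719

The regression of T on S has slope ρ·σ_T/σ_S and passes through (μ_S, μ_T).
E[T | S=7.2] = 9.5 + (-0.02)·(0.9/3.4)·(7.2 − (1.9)) = 9.5 + (-0.0052941)·(5.3) = 9.4719.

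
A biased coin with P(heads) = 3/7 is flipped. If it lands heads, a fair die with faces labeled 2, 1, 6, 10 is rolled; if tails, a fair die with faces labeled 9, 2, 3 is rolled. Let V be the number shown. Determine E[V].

E[V | heads] = (2+1+6+10)/4 = 19/4.
E[V | tails] = (9+2+3)/3 = 14/3.
E[V] = (3/7)·(19/4) + (4/7)·(14/3) = 395/84.

395/84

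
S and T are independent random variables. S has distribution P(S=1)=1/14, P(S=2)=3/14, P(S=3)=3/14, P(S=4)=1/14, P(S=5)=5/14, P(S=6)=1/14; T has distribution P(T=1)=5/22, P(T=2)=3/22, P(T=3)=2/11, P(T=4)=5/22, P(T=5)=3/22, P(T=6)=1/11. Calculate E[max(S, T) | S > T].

P(S > T) = 39/77.
Summing max(S,T)·P(x,y) over outcomes with S > T gives 695/308.
E[max(S, T) | S > T] = (695/308) / (39/77) = 695/156.

695/156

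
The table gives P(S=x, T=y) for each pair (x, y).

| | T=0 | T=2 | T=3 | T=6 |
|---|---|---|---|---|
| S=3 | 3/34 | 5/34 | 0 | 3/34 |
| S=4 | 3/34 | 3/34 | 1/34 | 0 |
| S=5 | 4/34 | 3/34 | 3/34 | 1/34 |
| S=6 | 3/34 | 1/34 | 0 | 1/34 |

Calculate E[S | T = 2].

P(T = 2) = 6/17.
Σ S·P over the event = 3·(5/34) + 4·(3/34) + 5·(3/34) + 6·(1/34) = 24/17.
E[S | T = 2] = (24/17) / (6/17) = 4.

4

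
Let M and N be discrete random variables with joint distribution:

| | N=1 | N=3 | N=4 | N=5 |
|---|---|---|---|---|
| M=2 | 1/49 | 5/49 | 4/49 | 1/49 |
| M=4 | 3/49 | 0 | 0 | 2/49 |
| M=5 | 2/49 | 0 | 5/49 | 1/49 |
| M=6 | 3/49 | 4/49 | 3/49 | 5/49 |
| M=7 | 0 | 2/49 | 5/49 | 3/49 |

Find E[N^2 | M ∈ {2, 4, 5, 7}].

P(M ∈ {2, 4, 5, 7}) = 34/49.
Summing N^2·P(M=x,N=y) over the conditioning event gives 468/49.
E[N^2 | M ∈ {2, 4, 5, 7}] = (468/49) / (34/49) = 234/17.

234/17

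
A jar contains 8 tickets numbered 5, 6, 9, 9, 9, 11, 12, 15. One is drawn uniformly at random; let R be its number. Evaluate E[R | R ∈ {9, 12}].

P(R ∈ {9, 12}) = 1/2.
Σ over the event: 9·3/8 + 12·1/8 = 39/8.
E[R | R ∈ {9, 12}] = (39/8) / (1/2) = 39/4.

39/4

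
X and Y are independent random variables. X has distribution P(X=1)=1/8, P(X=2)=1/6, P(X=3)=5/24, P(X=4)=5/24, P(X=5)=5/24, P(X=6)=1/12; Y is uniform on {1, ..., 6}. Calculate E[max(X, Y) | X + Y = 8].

P(X + Y = 8) = 7/48.
Summing max(X,Y)·P(x,y) over outcomes with X + Y = 8 gives 53/72.
E[max(X, Y) | X + Y = 8] = (53/72) / (7/48) = 106/21.

106/21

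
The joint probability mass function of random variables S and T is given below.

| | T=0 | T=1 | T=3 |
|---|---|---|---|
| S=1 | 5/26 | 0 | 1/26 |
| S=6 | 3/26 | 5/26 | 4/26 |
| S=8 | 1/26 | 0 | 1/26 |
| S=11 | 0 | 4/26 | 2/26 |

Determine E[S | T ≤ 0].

31/9

P(T ≤ 0) = 9/26.
Σ S·P over the event = 1·(5/26) + 6·(3/26) + 8·(1/26) = 31/26.
E[S | T ≤ 0] = (31/26) / (9/26) = 31/9.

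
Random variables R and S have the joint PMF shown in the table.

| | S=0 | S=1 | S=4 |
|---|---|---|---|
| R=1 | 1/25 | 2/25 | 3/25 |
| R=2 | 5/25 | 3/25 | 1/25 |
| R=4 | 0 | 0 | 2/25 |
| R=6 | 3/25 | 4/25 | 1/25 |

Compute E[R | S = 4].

19/7

P(S = 4) = 7/25.
Σ R·P over the event = 1·(3/25) + 2·(1/25) + 4·(2/25) + 6·(1/25) = 19/25.
E[R | S = 4] = (19/25) / (7/25) = 19/7.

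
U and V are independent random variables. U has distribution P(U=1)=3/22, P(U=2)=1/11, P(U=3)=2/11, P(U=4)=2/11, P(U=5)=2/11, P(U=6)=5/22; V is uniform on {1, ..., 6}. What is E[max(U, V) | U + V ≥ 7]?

P(U + V ≥ 7) = 85/132.
Summing max(U,V)·P(x,y) over outcomes with U + V ≥ 7 gives 115/33.
E[max(U, V) | U + V ≥ 7] = (115/33) / (85/132) = 92/17.

92/17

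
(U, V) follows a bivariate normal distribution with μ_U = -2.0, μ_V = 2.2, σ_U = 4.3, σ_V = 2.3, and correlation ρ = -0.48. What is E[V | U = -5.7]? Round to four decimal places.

3.1500

For a bivariate normal, E[V | U=x] = μ_V + ρ·(σ_V/σ_U)·(x − μ_U).
E[V | U=-5.7] = 2.2 + (-0.48)·(2.3/4.3)·(-5.7 − (-2.0)) = 2.2 + (-0.256744)·(-3.7) = 3.1500.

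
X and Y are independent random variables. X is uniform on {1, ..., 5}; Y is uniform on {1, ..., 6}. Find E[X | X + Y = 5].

Outcomes with X + Y = 5: (1,4), (2,3), (3,2), (4,1), each with probability 1/30.
E[X | X + Y = 5] = (1 + 2 + 3 + 4) / 4 = 5/2.

5/2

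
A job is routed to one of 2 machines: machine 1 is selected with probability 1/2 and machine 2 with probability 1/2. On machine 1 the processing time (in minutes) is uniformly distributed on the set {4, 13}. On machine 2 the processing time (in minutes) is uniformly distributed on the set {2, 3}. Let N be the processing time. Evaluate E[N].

11/2

E[N | machine 1] = (4+13)/2 = 17/2.
E[N | machine 2] = (2+3)/2 = 5/2.
E[N] = (1/2)·(17/2) + (1/2)·(5/2) = 11/2.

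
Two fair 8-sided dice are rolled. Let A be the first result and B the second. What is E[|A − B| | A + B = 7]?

P(A + B = 7) = 3/32.
Summing |A−B|·P(x,y) over outcomes with A + B = 7 gives 9/32.
E[|A − B| | A + B = 7] = (9/32) / (3/32) = 3.

3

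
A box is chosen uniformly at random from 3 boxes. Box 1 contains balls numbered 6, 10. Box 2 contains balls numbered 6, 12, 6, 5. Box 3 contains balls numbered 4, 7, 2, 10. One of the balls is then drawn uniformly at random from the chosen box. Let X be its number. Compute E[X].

E[X | box 1] = (6+10)/2 = 8.
E[X | box 2] = (6+12+6+5)/4 = 29/4.
E[X | box 3] = (4+7+2+10)/4 = 23/4.
E[X] = (1/3)·(8) + (1/3)·(29/4) + (1/3)·(23/4) = 7.

7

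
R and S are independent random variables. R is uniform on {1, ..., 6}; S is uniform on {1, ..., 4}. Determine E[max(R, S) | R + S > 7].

P(R + S > 7) = 1/4.
Summing max(R,S)·P(x,y) over outcomes with R + S > 7 gives 4/3.
E[max(R, S) | R + S > 7] = (4/3) / (1/4) = 16/3.

16/3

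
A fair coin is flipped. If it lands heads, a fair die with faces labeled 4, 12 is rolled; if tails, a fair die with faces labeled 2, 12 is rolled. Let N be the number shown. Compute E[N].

15/2

E[N | heads] = (4+12)/2 = 8.
E[N | tails] = (2+12)/2 = 7.
By the law of total expectation,
E[N] = (1/2)·(8) + (1/2)·(7) = 15/2.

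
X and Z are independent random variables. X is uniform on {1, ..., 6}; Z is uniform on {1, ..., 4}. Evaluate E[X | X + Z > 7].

16/3

Outcomes with X + Z > 7: (4,4), (5,3), (5,4), (6,2), (6,3), (6,4), each with probability 1/24.
E[X | X + Z > 7] = (4 + 5 + 5 + 6 + 6 + 6) / 6 = 16/3.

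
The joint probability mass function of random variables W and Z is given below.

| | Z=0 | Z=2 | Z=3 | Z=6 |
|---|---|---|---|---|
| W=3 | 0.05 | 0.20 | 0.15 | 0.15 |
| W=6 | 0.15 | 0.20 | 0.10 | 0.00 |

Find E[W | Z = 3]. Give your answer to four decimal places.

P(Z = 3) = 0.25.
Σ W·P over the event = 3·(0.15) + 6·(0.10) = 1.05.
E[W | Z = 3] = (1.05) / (0.25) = 4.2000.

4.2000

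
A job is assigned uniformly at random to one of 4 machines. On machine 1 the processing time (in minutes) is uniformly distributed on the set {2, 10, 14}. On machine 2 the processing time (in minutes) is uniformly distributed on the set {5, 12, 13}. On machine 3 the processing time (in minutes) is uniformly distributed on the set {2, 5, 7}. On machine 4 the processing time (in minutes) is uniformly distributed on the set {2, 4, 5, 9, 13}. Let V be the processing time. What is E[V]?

449/60

E[V | machine 1] = (2+10+14)/3 = 26/3.
E[V | machine 2] = (5+12+13)/3 = 10.
E[V | machine 3] = (2+5+7)/3 = 14/3.
E[V | machine 4] = (2+4+5+9+13)/5 = 33/5.
E[V] = (1/4)·(26/3) + (1/4)·(10) + (1/4)·(14/3) + (1/4)·(33/5) = 449/60.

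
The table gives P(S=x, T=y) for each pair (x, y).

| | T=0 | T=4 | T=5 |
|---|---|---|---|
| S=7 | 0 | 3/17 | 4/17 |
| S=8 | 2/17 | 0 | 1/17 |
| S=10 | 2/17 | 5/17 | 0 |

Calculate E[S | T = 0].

9

P(T = 0) = 4/17.
Σ S·P over the event = 8·(2/17) + 10·(2/17) = 36/17.
E[S | T = 0] = (36/17) / (4/17) = 9.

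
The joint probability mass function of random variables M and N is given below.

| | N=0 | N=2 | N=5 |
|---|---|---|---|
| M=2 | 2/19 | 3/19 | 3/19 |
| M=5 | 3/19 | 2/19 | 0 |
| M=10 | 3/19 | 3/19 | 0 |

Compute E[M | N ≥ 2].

P(N ≥ 2) = 11/19.
Σ M·P over the event = 2·(3/19) + 2·(3/19) + 5·(2/19) + 10·(3/19) = 52/19.
E[M | N ≥ 2] = (52/19) / (11/19) = 52/11.

52/11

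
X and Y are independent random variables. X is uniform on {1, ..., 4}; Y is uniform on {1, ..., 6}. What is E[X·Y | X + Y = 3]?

2

Outcomes with X + Y = 3: (1,2), (2,1), each with probability 1/24.
E[X·Y | X + Y = 3] = (2 + 2) / 2 = 2.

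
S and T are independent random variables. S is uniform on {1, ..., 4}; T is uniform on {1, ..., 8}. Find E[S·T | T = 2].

Outcomes with T = 2: (1,2), (2,2), (3,2), (4,2), each with probability 1/32.
E[S·T | T = 2] = (2 + 4 + 6 + 8) / 4 = 5.

5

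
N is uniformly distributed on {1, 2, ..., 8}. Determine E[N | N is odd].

Given N is odd, N is equally likely to be any of {1, 3, 5, 7}.
E[N | N is odd] = (1 + 3 + 5 + 7) / 4 = 4.

4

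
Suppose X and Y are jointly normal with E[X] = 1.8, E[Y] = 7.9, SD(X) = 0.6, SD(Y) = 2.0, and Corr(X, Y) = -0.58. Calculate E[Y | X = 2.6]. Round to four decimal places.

6.3533

E[Y | X=x] = μ_Y + ρ(σ_Y/σ_X)(x − μ_X) for jointly normal variables.
E[Y | X=2.6] = 7.9 + (-0.58)·(2.0/0.6)·(2.6 − (1.8)) = 7.9 + (-1.93333)·(0.8) = 6.3533.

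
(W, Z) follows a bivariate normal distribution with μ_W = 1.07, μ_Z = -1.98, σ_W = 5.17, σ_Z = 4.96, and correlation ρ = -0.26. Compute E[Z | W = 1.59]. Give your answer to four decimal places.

-2.1097

E[Z | W=x] = μ_Z + ρ(σ_Z/σ_W)(x − μ_W) for jointly normal variables.
E[Z | W=1.59] = -1.98 + (-0.26)·(4.96/5.17)·(1.59 − (1.07)) = -1.98 + (-0.24944)·(0.52) = -2.1097.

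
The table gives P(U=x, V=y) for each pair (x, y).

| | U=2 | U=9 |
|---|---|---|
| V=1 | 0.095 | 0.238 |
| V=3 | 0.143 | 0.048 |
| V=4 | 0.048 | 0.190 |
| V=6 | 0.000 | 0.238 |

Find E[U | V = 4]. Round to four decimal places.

P(V = 4) = 0.238.
Σ U·P over the event = 2·(0.048) + 9·(0.190) = 1.806.
E[U | V = 4] = (1.806) / (0.238) = 7.5882.

7.5882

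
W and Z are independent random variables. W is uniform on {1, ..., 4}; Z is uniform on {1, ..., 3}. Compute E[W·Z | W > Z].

Outcomes with W > Z: (2,1), (3,1), (3,2), (4,1), (4,2), (4,3), each with probability 1/12.
E[W·Z | W > Z] = (2 + 3 + 6 + 4 + 8 + 12) / 6 = 35/6.

35/6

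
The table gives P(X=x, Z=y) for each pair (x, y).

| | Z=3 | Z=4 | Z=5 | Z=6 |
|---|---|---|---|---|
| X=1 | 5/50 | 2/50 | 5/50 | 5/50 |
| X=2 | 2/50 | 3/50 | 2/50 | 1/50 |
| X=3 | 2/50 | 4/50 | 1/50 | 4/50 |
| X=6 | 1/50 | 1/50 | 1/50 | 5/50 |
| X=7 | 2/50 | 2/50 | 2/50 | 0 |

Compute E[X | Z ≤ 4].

P(Z ≤ 4) = 12/25.
Summing X·P(X=x,Z=y) over the conditioning event gives 3/2.
E[X | Z ≤ 4] = (3/2) / (12/25) = 25/8.

25/8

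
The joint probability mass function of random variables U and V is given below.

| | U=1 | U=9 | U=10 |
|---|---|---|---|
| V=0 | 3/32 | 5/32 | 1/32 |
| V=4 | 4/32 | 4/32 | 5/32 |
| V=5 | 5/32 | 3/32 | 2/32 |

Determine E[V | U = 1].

P(U = 1) = 3/8.
Σ V·P over the event = 0·(3/32) + 4·(4/32) + 5·(5/32) = 41/32.
E[V | U = 1] = (41/32) / (3/8) = 41/12.

41/12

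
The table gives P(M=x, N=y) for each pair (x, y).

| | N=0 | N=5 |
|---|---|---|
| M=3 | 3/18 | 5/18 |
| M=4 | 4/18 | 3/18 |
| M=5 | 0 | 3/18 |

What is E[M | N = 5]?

P(N = 5) = 11/18.
Σ M·P over the event = 3·(5/18) + 4·(3/18) + 5·(3/18) = 7/3.
E[M | N = 5] = (7/3) / (11/18) = 42/11.

42/11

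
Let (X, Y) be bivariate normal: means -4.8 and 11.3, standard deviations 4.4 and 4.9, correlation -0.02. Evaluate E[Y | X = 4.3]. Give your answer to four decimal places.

11.0973

For a bivariate normal, E[Y | X=x] = μ_Y + ρ·(σ_Y/σ_X)·(x − μ_X).
E[Y | X=4.3] = 11.3 + (-0.02)·(4.9/4.4)·(4.3 − (-4.8)) = 11.3 + (-0.022273)·(9.1) = 11.0973.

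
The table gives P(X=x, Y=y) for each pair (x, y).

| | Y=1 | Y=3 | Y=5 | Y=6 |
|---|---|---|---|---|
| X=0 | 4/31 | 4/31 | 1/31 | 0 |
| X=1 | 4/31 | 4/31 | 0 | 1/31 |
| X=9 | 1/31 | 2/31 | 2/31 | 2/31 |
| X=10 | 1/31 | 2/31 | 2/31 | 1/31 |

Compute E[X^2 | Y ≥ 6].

263/4

P(Y ≥ 6) = 4/31.
Σ X^2·P over the event = 1·(1/31) + 81·(2/31) + 100·(1/31) = 263/31.
E[X^2 | Y ≥ 6] = (263/31) / (4/31) = 263/4.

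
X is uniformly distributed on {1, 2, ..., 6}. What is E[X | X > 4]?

11/2

Given X > 4, X is equally likely to be any of {5, 6}.
E[X | X > 4] = (5 + 6) / 2 = 11/2.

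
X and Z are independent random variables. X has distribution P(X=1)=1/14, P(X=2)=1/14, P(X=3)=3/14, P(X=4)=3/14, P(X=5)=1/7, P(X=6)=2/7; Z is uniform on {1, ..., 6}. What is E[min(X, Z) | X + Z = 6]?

P(X + Z = 6) = 5/42.
Summing min(X,Z)·P(x,y) over outcomes with X + Z = 6 gives 5/21.
E[min(X, Z) | X + Z = 6] = (5/21) / (5/42) = 2.

2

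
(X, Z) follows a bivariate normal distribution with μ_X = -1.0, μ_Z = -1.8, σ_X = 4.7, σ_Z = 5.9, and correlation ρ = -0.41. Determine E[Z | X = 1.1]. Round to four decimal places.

-2.8808

For a bivariate normal, E[Z | X=x] = μ_Z + ρ·(σ_Z/σ_X)·(x − μ_X).
E[Z | X=1.1] = -1.8 + (-0.41)·(5.9/4.7)·(1.1 − (-1.0)) = -1.8 + (-0.51468)·(2.1) = -2.8808.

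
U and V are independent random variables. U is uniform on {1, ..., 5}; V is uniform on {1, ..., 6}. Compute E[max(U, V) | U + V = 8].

P(U + V = 8) = 2/15.
Summing max(U,V)·P(x,y) over outcomes with U + V = 8 gives 2/3.
E[max(U, V) | U + V = 8] = (2/3) / (2/15) = 5.

5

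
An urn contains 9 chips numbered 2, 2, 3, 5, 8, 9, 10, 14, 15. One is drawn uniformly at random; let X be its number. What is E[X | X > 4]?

P(X > 4) = 2/3.
Σ over the event: 5·1/9 + 8·1/9 + 9·1/9 + 10·1/9 + 14·1/9 + 15·1/9 = 61/9.
E[X | X > 4] = (61/9) / (2/3) = 61/6.

61/6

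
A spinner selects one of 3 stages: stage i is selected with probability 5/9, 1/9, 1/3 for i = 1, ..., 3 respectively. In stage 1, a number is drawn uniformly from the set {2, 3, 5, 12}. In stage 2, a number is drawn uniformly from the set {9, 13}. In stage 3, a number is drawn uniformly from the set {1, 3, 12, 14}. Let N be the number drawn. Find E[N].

61/9

E[N | stage 1] = (2+3+5+12)/4 = 11/2.
E[N | stage 2] = (9+13)/2 = 11.
E[N | stage 3] = (1+3+12+14)/4 = 15/2.
E[N] = (5/9)·(11/2) + (1/9)·(11) + (1/3)·(15/2) = 61/9.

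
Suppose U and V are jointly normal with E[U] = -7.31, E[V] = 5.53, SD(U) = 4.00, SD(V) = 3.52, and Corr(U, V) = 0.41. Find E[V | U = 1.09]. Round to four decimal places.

8.5607

The regression of V on U has slope ρ·σ_V/σ_U and passes through (μ_U, μ_V).
E[V | U=1.09] = 5.53 + (0.41)·(3.52/4.00)·(1.09 − (-7.31)) = 5.53 + (0.3608)·(8.4) = 8.5607.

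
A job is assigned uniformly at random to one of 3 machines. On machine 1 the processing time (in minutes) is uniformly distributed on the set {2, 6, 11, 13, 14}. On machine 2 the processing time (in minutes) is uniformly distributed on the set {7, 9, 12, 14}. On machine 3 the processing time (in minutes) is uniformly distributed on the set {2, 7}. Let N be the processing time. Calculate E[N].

E[N | machine 1] = (2+6+11+13+14)/5 = 46/5.
E[N | machine 2] = (7+9+12+14)/4 = 21/2.
E[N | machine 3] = (2+7)/2 = 9/2.
E[N] = (1/3)·(46/5) + (1/3)·(21/2) + (1/3)·(9/2) = 121/15.

121/15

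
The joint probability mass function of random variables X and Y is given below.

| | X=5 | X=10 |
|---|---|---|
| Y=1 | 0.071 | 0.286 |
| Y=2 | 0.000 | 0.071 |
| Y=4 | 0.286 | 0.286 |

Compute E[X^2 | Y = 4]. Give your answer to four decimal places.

62.5000

P(Y = 4) = 0.572.
Summing X^2·P(X=x,Y=y) over the conditioning event gives 35.750.
E[X^2 | Y = 4] = (35.750) / (0.572) = 62.5000.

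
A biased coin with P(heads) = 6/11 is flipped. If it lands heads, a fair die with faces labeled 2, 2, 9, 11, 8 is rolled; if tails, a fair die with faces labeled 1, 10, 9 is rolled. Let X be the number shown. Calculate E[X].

E[X | heads] = (2+2+9+11+8)/5 = 32/5.
E[X | tails] = (1+10+9)/3 = 20/3.
E[X] = (6/11)·(32/5) + (5/11)·(20/3) = 1076/165.

1076/165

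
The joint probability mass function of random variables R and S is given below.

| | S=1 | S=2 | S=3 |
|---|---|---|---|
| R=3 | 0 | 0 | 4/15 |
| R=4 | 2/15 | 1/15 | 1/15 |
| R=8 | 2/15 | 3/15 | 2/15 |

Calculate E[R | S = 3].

P(S = 3) = 7/15.
Σ R·P over the event = 3·(4/15) + 4·(1/15) + 8·(2/15) = 32/15.
E[R | S = 3] = (32/15) / (7/15) = 32/7.

32/7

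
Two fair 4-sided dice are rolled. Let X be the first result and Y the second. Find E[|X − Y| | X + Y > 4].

7/5

P(X + Y > 4) = 5/8.
Summing |X−Y|·P(x,y) over outcomes with X + Y > 4 gives 7/8.
E[|X − Y| | X + Y > 4] = (7/8) / (5/8) = 7/5.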